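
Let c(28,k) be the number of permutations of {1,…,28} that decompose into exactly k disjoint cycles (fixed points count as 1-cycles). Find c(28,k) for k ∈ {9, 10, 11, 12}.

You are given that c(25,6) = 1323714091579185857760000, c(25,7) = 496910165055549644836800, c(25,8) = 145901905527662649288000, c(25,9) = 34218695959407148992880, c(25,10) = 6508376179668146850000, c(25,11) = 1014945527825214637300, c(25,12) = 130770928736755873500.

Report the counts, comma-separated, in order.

r26: T_26,7=25×496910165055549644836800+1323714091579185857760000=13746468217967926978680000; T_26,8=25×145901905527662649288000+496910165055549644836800=4144457803247115877036800; T_26,9=25×34218695959407148992880+145901905527662649288000=1001369304512841374110000; T_26,10=25×6508376179668146850000+34218695959407148992880=196928100451110820242880; T_26,11=25×1014945527825214637300+6508376179668146850000=31882014375298512782500; T_26,12=25×130770928736755873500+1014945527825214637300=4284218746244111474800
r27: T_27,8=26×4144457803247115877036800+13746468217967926978680000=121502371102392939781636800; T_27,9=26×1001369304512841374110000+4144457803247115877036800=30180059720580991603896800; T_27,10=26×196928100451110820242880+1001369304512841374110000=6121499916241722700424880; T_27,11=26×31882014375298512782500+196928100451110820242880=1025860474208872152587880; T_27,12=26×4284218746244111474800+31882014375298512782500=143271701777645411127300
r28: T_28,9=27×30180059720580991603896800+121502371102392939781636800=936363983558079713086850400; T_28,10=27×6121499916241722700424880+30180059720580991603896800=195460557459107504515368560; T_28,11=27×1025860474208872152587880+6121499916241722700424880=33819732719881270820297640; T_28,12=27×143271701777645411127300+1025860474208872152587880=4894196422205298253024980
Read c(28,9) = 936363983558079713086850400, c(28,10) = 195460557459107504515368560, c(28,11) = 33819732719881270820297640, c(28,12) = 4894196422205298253024980.

936363983558079713086850400, 195460557459107504515368560, 33819732719881270820297640, 4894196422205298253024980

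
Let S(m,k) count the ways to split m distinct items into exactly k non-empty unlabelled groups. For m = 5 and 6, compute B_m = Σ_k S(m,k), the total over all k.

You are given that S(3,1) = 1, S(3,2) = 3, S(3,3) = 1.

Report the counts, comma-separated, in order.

52, 203

[4] T[4,1]:1*1+0=1 · T[4,2]:2*3+1=7 · T[4,3]:3*1+3=6 · T[4,4]:4*0+1=1
[5] T[5,1]:1*1+0=1 · T[5,2]:2*7+1=15 · T[5,3]:3*6+7=25 · T[5,4]:4*1+6=10 · T[5,5]:5*0+1=1
[6] T[6,1]:1*1+0=1 · T[6,2]:2*15+1=31 · T[6,3]:3*25+15=90 · T[6,4]:4*10+25=65 · T[6,5]:5*1+10=15 · T[6,6]:6*0+1=1
B_5 = ΣS(5,k) = 1+15+25+10+1 = 52
B_6 = ΣS(6,k) = 1+31+90+65+15+1 = 203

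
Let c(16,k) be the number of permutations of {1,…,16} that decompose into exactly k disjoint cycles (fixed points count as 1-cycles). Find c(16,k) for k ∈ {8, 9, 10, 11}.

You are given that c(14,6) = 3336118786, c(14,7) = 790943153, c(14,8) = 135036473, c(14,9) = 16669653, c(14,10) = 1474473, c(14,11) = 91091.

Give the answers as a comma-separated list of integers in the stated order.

54631129553, 8207628000, 928095740, 78558480

@15  (15,7):790943153·14+3336118786→14409322928, (15,8):135036473·14+790943153→2681453775, (15,9):16669653·14+135036473→368411615, (15,10):1474473·14+16669653→37312275, (15,11):91091·14+1474473→2749747
@16  (16,8):2681453775·15+14409322928→54631129553, (16,9):368411615·15+2681453775→8207628000, (16,10):37312275·15+368411615→928095740, (16,11):2749747·15+37312275→78558480
Read c(16,8) = 54631129553, c(16,9) = 8207628000, c(16,10) = 928095740, c(16,11) = 78558480.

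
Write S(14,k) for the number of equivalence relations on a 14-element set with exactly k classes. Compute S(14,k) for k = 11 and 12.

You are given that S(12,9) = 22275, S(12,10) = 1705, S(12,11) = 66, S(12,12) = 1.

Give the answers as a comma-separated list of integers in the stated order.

[13] T[13,10]:10*1705+22275=39325 · T[13,11]:11*66+1705=2431 · T[13,12]:12*1+66=78
[14] T[14,11]:11*2431+39325=66066 · T[14,12]:12*78+2431=3367
Read S(14,11) = 66066, S(14,12) = 3367.

66066, 3367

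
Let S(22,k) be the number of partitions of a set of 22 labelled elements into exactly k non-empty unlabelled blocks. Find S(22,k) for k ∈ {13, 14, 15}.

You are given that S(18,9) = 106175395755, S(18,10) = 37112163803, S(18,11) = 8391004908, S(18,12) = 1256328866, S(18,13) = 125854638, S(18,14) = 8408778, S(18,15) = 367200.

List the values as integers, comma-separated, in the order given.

row 19: T[19][10]=10·37112163803+106175395755=477297033785  T[19][11]=11·8391004908+37112163803=129413217791  T[19][12]=12·1256328866+8391004908=23466951300  T[19][13]=13·125854638+1256328866=2892439160  T[19][14]=14·8408778+125854638=243577530  T[19][15]=15·367200+8408778=13916778
row 20: T[20][11]=11·129413217791+477297033785=1900842429486  T[20][12]=12·23466951300+129413217791=411016633391  T[20][13]=13·2892439160+23466951300=61068660380  T[20][14]=14·243577530+2892439160=6302524580  T[20][15]=15·13916778+243577530=452329200
row 21: T[21][12]=12·411016633391+1900842429486=6833042030178  T[21][13]=13·61068660380+411016633391=1204909218331  T[21][14]=14·6302524580+61068660380=149304004500  T[21][15]=15·452329200+6302524580=13087462580
row 22: T[22][13]=13·1204909218331+6833042030178=22496861868481  T[22][14]=14·149304004500+1204909218331=3295165281331  T[22][15]=15·13087462580+149304004500=345615943200
Read S(22,13) = 22496861868481, S(22,14) = 3295165281331, S(22,15) = 345615943200.

22496861868481, 3295165281331, 345615943200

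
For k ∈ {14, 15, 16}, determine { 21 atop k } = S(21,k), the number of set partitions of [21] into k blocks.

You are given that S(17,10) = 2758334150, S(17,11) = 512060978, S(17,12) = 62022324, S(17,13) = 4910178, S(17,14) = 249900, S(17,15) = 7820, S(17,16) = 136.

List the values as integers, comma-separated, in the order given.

149304004500, 13087462580, 809944464

i=18: T(18,11)=2758334150+11·512060978=8391004908 | T(18,12)=512060978+12·62022324=1256328866 | T(18,13)=62022324+13·4910178=125854638 | T(18,14)=4910178+14·249900=8408778 | T(18,15)=249900+15·7820=367200 | T(18,16)=7820+16·136=9996
i=19: T(19,12)=8391004908+12·1256328866=23466951300 | T(19,13)=1256328866+13·125854638=2892439160 | T(19,14)=125854638+14·8408778=243577530 | T(19,15)=8408778+15·367200=13916778 | T(19,16)=367200+16·9996=527136
i=20: T(20,13)=23466951300+13·2892439160=61068660380 | T(20,14)=2892439160+14·243577530=6302524580 | T(20,15)=243577530+15·13916778=452329200 | T(20,16)=13916778+16·527136=22350954
i=21: T(21,14)=61068660380+14·6302524580=149304004500 | T(21,15)=6302524580+15·452329200=13087462580 | T(21,16)=452329200+16·22350954=809944464
Read S(21,14) = 149304004500, S(21,15) = 13087462580, S(21,16) = 809944464.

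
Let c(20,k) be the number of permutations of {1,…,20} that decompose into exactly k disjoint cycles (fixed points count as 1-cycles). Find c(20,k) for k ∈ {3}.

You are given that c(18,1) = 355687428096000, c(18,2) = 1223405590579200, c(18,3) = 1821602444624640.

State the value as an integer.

row 19: T[19][2]=18·1223405590579200+355687428096000=22376988058521600  T[19][3]=18·1821602444624640+1223405590579200=34012249593822720
row 20: T[20][3]=19·34012249593822720+22376988058521600=668609730341153280
Read c(20,3) = 668609730341153280.

668609730341153280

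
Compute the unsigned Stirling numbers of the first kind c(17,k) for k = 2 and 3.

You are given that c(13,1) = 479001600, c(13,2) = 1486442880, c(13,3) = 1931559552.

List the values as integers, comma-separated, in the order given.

70734282393600, 102992244837120

r14: T_14,1=13×479001600+0=6227020800; T_14,2=13×1486442880+479001600=19802759040; T_14,3=13×1931559552+1486442880=26596717056
r15: T_15,1=14×6227020800+0=87178291200; T_15,2=14×19802759040+6227020800=283465647360; T_15,3=14×26596717056+19802759040=392156797824
r16: T_16,1=15×87178291200+0=1307674368000; T_16,2=15×283465647360+87178291200=4339163001600; T_16,3=15×392156797824+283465647360=6165817614720
r17: T_17,2=16×4339163001600+1307674368000=70734282393600; T_17,3=16×6165817614720+4339163001600=102992244837120
Read c(17,2) = 70734282393600, c(17,3) = 102992244837120.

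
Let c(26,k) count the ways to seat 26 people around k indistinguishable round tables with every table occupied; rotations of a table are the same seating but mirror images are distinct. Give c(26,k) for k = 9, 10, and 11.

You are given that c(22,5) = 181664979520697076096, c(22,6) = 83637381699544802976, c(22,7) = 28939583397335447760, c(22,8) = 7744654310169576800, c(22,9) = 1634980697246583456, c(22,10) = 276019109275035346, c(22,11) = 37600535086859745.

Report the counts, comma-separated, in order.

[23] T[23,6]:22*83637381699544802976+181664979520697076096=2021687376910682741568 · T[23,7]:22*28939583397335447760+83637381699544802976=720308216440924653696 · T[23,8]:22*7744654310169576800+28939583397335447760=199321978221066137360 · T[23,9]:22*1634980697246583456+7744654310169576800=43714229649594412832 · T[23,10]:22*276019109275035346+1634980697246583456=7707401101297361068 · T[23,11]:22*37600535086859745+276019109275035346=1103230881185949736
[24] T[24,7]:23*720308216440924653696+2021687376910682741568=18588776355051949776576 · T[24,8]:23*199321978221066137360+720308216440924653696=5304713715525445812976 · T[24,9]:23*43714229649594412832+199321978221066137360=1204749260161737632496 · T[24,10]:23*7707401101297361068+43714229649594412832=220984454979433717396 · T[24,11]:23*1103230881185949736+7707401101297361068=33081711368574204996
[25] T[25,8]:24*5304713715525445812976+18588776355051949776576=145901905527662649288000 · T[25,9]:24*1204749260161737632496+5304713715525445812976=34218695959407148992880 · T[25,10]:24*220984454979433717396+1204749260161737632496=6508376179668146850000 · T[25,11]:24*33081711368574204996+220984454979433717396=1014945527825214637300
[26] T[26,9]:25*34218695959407148992880+145901905527662649288000=1001369304512841374110000 · T[26,10]:25*6508376179668146850000+34218695959407148992880=196928100451110820242880 · T[26,11]:25*1014945527825214637300+6508376179668146850000=31882014375298512782500
Read c(26,9) = 1001369304512841374110000, c(26,10) = 196928100451110820242880, c(26,11) = 31882014375298512782500.

1001369304512841374110000, 196928100451110820242880, 31882014375298512782500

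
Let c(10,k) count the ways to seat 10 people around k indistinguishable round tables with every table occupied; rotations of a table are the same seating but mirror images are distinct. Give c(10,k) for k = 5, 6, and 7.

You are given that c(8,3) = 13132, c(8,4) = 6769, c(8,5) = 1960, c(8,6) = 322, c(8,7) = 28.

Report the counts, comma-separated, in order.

269325, 63273, 9450

@9  (9,4):6769·8+13132→67284, (9,5):1960·8+6769→22449, (9,6):322·8+1960→4536, (9,7):28·8+322→546
@10  (10,5):22449·9+67284→269325, (10,6):4536·9+22449→63273, (10,7):546·9+4536→9450
Read c(10,5) = 269325, c(10,6) = 63273, c(10,7) = 9450.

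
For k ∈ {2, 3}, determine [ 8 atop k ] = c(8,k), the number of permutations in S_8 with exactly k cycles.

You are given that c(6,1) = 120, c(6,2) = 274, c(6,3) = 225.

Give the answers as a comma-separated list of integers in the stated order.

13068, 13132

i=7: T(7,1)=0+6·120=720 | T(7,2)=120+6·274=1764 | T(7,3)=274+6·225=1624
i=8: T(8,2)=720+7·1764=13068 | T(8,3)=1764+7·1624=13132
Read c(8,2) = 13068, c(8,3) = 13132.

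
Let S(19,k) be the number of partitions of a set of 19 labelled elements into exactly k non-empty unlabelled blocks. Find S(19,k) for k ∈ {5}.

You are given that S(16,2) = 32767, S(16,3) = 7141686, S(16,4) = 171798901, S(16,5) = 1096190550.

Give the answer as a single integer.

147589284710

r17: T_17,3=3×7141686+32767=21457825; T_17,4=4×171798901+7141686=694337290; T_17,5=5×1096190550+171798901=5652751651
r18: T_18,4=4×694337290+21457825=2798806985; T_18,5=5×5652751651+694337290=28958095545
r19: T_19,5=5×28958095545+2798806985=147589284710
Read S(19,5) = 147589284710.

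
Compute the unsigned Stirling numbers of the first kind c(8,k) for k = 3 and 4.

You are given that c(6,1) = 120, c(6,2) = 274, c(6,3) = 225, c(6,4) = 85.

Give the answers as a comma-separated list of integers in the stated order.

@7  (7,2):274·6+120→1764, (7,3):225·6+274→1624, (7,4):85·6+225→735
@8  (8,3):1624·7+1764→13132, (8,4):735·7+1624→6769
Read c(8,3) = 13132, c(8,4) = 6769.

13132, 6769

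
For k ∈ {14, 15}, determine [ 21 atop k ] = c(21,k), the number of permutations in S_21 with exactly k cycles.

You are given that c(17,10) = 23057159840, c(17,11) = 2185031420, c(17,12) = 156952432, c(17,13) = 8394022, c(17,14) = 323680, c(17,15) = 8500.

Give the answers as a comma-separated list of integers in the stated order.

756111184500, 40171771630

@18  (18,11):2185031420·17+23057159840→60202693980, (18,12):156952432·17+2185031420→4853222764, (18,13):8394022·17+156952432→299650806, (18,14):323680·17+8394022→13896582, (18,15):8500·17+323680→468180
@19  (19,12):4853222764·18+60202693980→147560703732, (19,13):299650806·18+4853222764→10246937272, (19,14):13896582·18+299650806→549789282, (19,15):468180·18+13896582→22323822
@20  (20,13):10246937272·19+147560703732→342252511900, (20,14):549789282·19+10246937272→20692933630, (20,15):22323822·19+549789282→973941900
@21  (21,14):20692933630·20+342252511900→756111184500, (21,15):973941900·20+20692933630→40171771630
Read c(21,14) = 756111184500, c(21,15) = 40171771630.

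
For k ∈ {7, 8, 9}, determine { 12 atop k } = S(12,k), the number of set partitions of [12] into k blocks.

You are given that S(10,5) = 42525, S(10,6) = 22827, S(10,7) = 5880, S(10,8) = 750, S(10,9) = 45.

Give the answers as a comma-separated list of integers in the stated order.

@11  (11,6):22827·6+42525→179487, (11,7):5880·7+22827→63987, (11,8):750·8+5880→11880, (11,9):45·9+750→1155
@12  (12,7):63987·7+179487→627396, (12,8):11880·8+63987→159027, (12,9):1155·9+11880→22275
Read S(12,7) = 627396, S(12,8) = 159027, S(12,9) = 22275.

627396, 159027, 22275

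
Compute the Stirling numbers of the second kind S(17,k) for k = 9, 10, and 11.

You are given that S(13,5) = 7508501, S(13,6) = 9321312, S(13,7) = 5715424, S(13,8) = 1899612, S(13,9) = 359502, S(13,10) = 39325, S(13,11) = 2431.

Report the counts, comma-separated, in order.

i=14: T(14,6)=7508501+6·9321312=63436373 | T(14,7)=9321312+7·5715424=49329280 | T(14,8)=5715424+8·1899612=20912320 | T(14,9)=1899612+9·359502=5135130 | T(14,10)=359502+10·39325=752752 | T(14,11)=39325+11·2431=66066
i=15: T(15,7)=63436373+7·49329280=408741333 | T(15,8)=49329280+8·20912320=216627840 | T(15,9)=20912320+9·5135130=67128490 | T(15,10)=5135130+10·752752=12662650 | T(15,11)=752752+11·66066=1479478
i=16: T(16,8)=408741333+8·216627840=2141764053 | T(16,9)=216627840+9·67128490=820784250 | T(16,10)=67128490+10·12662650=193754990 | T(16,11)=12662650+11·1479478=28936908
i=17: T(17,9)=2141764053+9·820784250=9528822303 | T(17,10)=820784250+10·193754990=2758334150 | T(17,11)=193754990+11·28936908=512060978
Read S(17,9) = 9528822303, S(17,10) = 2758334150, S(17,11) = 512060978.

9528822303, 2758334150, 512060978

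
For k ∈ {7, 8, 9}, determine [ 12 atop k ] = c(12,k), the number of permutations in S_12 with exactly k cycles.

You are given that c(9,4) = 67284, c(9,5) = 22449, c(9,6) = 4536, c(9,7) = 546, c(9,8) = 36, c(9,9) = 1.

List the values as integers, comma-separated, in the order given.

[10] T[10,5]:9*22449+67284=269325 · T[10,6]:9*4536+22449=63273 · T[10,7]:9*546+4536=9450 · T[10,8]:9*36+546=870 · T[10,9]:9*1+36=45
[11] T[11,6]:10*63273+269325=902055 · T[11,7]:10*9450+63273=157773 · T[11,8]:10*870+9450=18150 · T[11,9]:10*45+870=1320
[12] T[12,7]:11*157773+902055=2637558 · T[12,8]:11*18150+157773=357423 · T[12,9]:11*1320+18150=32670
Read c(12,7) = 2637558, c(12,8) = 357423, c(12,9) = 32670.

2637558, 357423, 32670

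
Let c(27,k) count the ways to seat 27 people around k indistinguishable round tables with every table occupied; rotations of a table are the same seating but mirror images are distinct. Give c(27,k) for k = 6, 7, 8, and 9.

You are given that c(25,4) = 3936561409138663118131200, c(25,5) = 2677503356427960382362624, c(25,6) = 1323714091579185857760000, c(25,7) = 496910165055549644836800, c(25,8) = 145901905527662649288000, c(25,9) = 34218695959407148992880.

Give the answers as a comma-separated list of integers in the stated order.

[26] T[26,5]:25*2677503356427960382362624+3936561409138663118131200=70874145319837672677196800 · T[26,6]:25*1323714091579185857760000+2677503356427960382362624=35770355645907606826362624 · T[26,7]:25*496910165055549644836800+1323714091579185857760000=13746468217967926978680000 · T[26,8]:25*145901905527662649288000+496910165055549644836800=4144457803247115877036800 · T[26,9]:25*34218695959407148992880+145901905527662649288000=1001369304512841374110000
[27] T[27,6]:26*35770355645907606826362624+70874145319837672677196800=1000903392113435450162625024 · T[27,7]:26*13746468217967926978680000+35770355645907606826362624=393178529313073708272042624 · T[27,8]:26*4144457803247115877036800+13746468217967926978680000=121502371102392939781636800 · T[27,9]:26*1001369304512841374110000+4144457803247115877036800=30180059720580991603896800
Read c(27,6) = 1000903392113435450162625024, c(27,7) = 393178529313073708272042624, c(27,8) = 121502371102392939781636800, c(27,9) = 30180059720580991603896800.

1000903392113435450162625024, 393178529313073708272042624, 121502371102392939781636800, 30180059720580991603896800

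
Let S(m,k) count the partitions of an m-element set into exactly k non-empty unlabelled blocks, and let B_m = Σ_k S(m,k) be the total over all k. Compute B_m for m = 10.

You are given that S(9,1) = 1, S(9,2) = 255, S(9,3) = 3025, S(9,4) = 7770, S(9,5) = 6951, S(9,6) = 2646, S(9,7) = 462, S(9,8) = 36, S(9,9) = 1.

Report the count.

row 10: T[10][1]=1·1+0=1  T[10][2]=2·255+1=511  T[10][3]=3·3025+255=9330  T[10][4]=4·7770+3025=34105  T[10][5]=5·6951+7770=42525  T[10][6]=6·2646+6951=22827  T[10][7]=7·462+2646=5880  T[10][8]=8·36+462=750  T[10][9]=9·1+36=45  T[10][10]=10·0+1=1
B_10 = ΣS(10,k) = 1+511+9330+34105+42525+22827+5880+750+45+1 = 115975

115975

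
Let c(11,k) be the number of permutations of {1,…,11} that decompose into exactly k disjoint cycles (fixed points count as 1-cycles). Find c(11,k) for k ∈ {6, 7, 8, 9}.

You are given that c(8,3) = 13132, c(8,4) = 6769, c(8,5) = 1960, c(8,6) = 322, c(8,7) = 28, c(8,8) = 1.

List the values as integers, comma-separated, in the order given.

row 9: T[9][4]=8·6769+13132=67284  T[9][5]=8·1960+6769=22449  T[9][6]=8·322+1960=4536  T[9][7]=8·28+322=546  T[9][8]=8·1+28=36  T[9][9]=8·0+1=1
row 10: T[10][5]=9·22449+67284=269325  T[10][6]=9·4536+22449=63273  T[10][7]=9·546+4536=9450  T[10][8]=9·36+546=870  T[10][9]=9·1+36=45
row 11: T[11][6]=10·63273+269325=902055  T[11][7]=10·9450+63273=157773  T[11][8]=10·870+9450=18150  T[11][9]=10·45+870=1320
Read c(11,6) = 902055, c(11,7) = 157773, c(11,8) = 18150, c(11,9) = 1320.

902055, 157773, 18150, 1320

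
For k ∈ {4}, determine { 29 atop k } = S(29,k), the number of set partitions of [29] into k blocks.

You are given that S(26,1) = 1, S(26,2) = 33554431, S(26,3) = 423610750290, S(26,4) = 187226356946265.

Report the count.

11998160744311570

[27] T[27,2]:2*33554431+1=67108863 · T[27,3]:3*423610750290+33554431=1270865805301 · T[27,4]:4*187226356946265+423610750290=749329038535350
[28] T[28,3]:3*1270865805301+67108863=3812664524766 · T[28,4]:4*749329038535350+1270865805301=2998587019946701
[29] T[29,4]:4*2998587019946701+3812664524766=11998160744311570
Read S(29,4) = 11998160744311570.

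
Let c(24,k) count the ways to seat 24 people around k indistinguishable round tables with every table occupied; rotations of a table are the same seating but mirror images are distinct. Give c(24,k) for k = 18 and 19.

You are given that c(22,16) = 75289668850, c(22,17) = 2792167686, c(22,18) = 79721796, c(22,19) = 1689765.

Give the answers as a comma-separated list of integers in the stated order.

241276443496, 7234669596

@23  (23,17):2792167686·22+75289668850→136717357942, (23,18):79721796·22+2792167686→4546047198, (23,19):1689765·22+79721796→116896626
@24  (24,18):4546047198·23+136717357942→241276443496, (24,19):116896626·23+4546047198→7234669596
Read c(24,18) = 241276443496, c(24,19) = 7234669596.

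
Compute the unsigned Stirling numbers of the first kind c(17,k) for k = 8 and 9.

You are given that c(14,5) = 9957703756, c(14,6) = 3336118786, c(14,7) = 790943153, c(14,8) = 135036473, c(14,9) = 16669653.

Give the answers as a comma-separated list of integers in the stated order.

1146901283528, 185953177553

@15  (15,6):3336118786·14+9957703756→56663366760, (15,7):790943153·14+3336118786→14409322928, (15,8):135036473·14+790943153→2681453775, (15,9):16669653·14+135036473→368411615
@16  (16,7):14409322928·15+56663366760→272803210680, (16,8):2681453775·15+14409322928→54631129553, (16,9):368411615·15+2681453775→8207628000
@17  (17,8):54631129553·16+272803210680→1146901283528, (17,9):8207628000·16+54631129553→185953177553
Read c(17,8) = 1146901283528, c(17,9) = 185953177553.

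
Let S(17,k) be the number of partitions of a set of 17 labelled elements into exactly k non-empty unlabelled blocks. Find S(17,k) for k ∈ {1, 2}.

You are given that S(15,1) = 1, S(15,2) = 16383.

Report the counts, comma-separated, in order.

i=16: T(16,1)=0+1·1=1 | T(16,2)=1+2·16383=32767
i=17: T(17,1)=0+1·1=1 | T(17,2)=1+2·32767=65535
Read S(17,1) = 1, S(17,2) = 65535.

1, 65535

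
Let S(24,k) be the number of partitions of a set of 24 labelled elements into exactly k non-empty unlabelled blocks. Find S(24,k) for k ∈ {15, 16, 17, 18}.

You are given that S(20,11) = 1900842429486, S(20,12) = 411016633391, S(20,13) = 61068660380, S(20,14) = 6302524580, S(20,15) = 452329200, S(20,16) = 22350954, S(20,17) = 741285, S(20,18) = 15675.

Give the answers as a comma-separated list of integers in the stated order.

[21] T[21,12]:12*411016633391+1900842429486=6833042030178 · T[21,13]:13*61068660380+411016633391=1204909218331 · T[21,14]:14*6302524580+61068660380=149304004500 · T[21,15]:15*452329200+6302524580=13087462580 · T[21,16]:16*22350954+452329200=809944464 · T[21,17]:17*741285+22350954=34952799 · T[21,18]:18*15675+741285=1023435
[22] T[22,13]:13*1204909218331+6833042030178=22496861868481 · T[22,14]:14*149304004500+1204909218331=3295165281331 · T[22,15]:15*13087462580+149304004500=345615943200 · T[22,16]:16*809944464+13087462580=26046574004 · T[22,17]:17*34952799+809944464=1404142047 · T[22,18]:18*1023435+34952799=53374629
[23] T[23,14]:14*3295165281331+22496861868481=68629175807115 · T[23,15]:15*345615943200+3295165281331=8479404429331 · T[23,16]:16*26046574004+345615943200=762361127264 · T[23,17]:17*1404142047+26046574004=49916988803 · T[23,18]:18*53374629+1404142047=2364885369
[24] T[24,15]:15*8479404429331+68629175807115=195820242247080 · T[24,16]:16*762361127264+8479404429331=20677182465555 · T[24,17]:17*49916988803+762361127264=1610949936915 · T[24,18]:18*2364885369+49916988803=92484925445
Read S(24,15) = 195820242247080, S(24,16) = 20677182465555, S(24,17) = 1610949936915, S(24,18) = 92484925445.

195820242247080, 20677182465555, 1610949936915, 92484925445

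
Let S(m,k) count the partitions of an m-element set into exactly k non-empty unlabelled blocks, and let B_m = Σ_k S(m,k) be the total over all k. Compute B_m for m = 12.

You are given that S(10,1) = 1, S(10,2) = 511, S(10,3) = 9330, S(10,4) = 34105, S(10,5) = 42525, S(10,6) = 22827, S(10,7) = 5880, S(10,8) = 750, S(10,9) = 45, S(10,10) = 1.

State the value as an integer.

4213597

[11] T[11,1]:1*1+0=1 · T[11,2]:2*511+1=1023 · T[11,3]:3*9330+511=28501 · T[11,4]:4*34105+9330=145750 · T[11,5]:5*42525+34105=246730 · T[11,6]:6*22827+42525=179487 · T[11,7]:7*5880+22827=63987 · T[11,8]:8*750+5880=11880 · T[11,9]:9*45+750=1155 · T[11,10]:10*1+45=55 · T[11,11]:11*0+1=1
[12] T[12,1]:1*1+0=1 · T[12,2]:2*1023+1=2047 · T[12,3]:3*28501+1023=86526 · T[12,4]:4*145750+28501=611501 · T[12,5]:5*246730+145750=1379400 · T[12,6]:6*179487+246730=1323652 · T[12,7]:7*63987+179487=627396 · T[12,8]:8*11880+63987=159027 · T[12,9]:9*1155+11880=22275 · T[12,10]:10*55+1155=1705 · T[12,11]:11*1+55=66 · T[12,12]:12*0+1=1
B_12 = ΣS(12,k) = 1+2047+86526+611501+1379400+1323652+627396+159027+22275+1705+66+1 = 4213597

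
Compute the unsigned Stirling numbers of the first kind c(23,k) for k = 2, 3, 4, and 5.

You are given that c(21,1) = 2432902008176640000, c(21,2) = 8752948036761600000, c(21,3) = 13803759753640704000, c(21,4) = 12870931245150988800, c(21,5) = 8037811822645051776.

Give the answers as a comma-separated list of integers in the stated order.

4148476779335454720000, 6756146673770930688000, 6548684852703068697600, 4280722865357147142912

i=22: T(22,1)=0+21·2432902008176640000=51090942171709440000 | T(22,2)=2432902008176640000+21·8752948036761600000=186244810780170240000 | T(22,3)=8752948036761600000+21·13803759753640704000=298631902863216384000 | T(22,4)=13803759753640704000+21·12870931245150988800=284093315901811468800 | T(22,5)=12870931245150988800+21·8037811822645051776=181664979520697076096
i=23: T(23,2)=51090942171709440000+22·186244810780170240000=4148476779335454720000 | T(23,3)=186244810780170240000+22·298631902863216384000=6756146673770930688000 | T(23,4)=298631902863216384000+22·284093315901811468800=6548684852703068697600 | T(23,5)=284093315901811468800+22·181664979520697076096=4280722865357147142912
Read c(23,2) = 4148476779335454720000, c(23,3) = 6756146673770930688000, c(23,4) = 6548684852703068697600, c(23,5) = 4280722865357147142912.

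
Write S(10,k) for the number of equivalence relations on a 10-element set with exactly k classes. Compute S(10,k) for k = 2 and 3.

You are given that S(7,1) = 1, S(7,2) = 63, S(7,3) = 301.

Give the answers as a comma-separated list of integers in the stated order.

511, 9330

[8] T[8,1]:1*1+0=1 · T[8,2]:2*63+1=127 · T[8,3]:3*301+63=966
[9] T[9,1]:1*1+0=1 · T[9,2]:2*127+1=255 · T[9,3]:3*966+127=3025
[10] T[10,2]:2*255+1=511 · T[10,3]:3*3025+255=9330
Read S(10,2) = 511, S(10,3) = 9330.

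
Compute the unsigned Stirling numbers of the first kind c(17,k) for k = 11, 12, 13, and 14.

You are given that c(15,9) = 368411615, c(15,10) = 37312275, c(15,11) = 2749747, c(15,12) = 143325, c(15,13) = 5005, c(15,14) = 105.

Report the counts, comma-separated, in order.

r16: T_16,10=15×37312275+368411615=928095740; T_16,11=15×2749747+37312275=78558480; T_16,12=15×143325+2749747=4899622; T_16,13=15×5005+143325=218400; T_16,14=15×105+5005=6580
r17: T_17,11=16×78558480+928095740=2185031420; T_17,12=16×4899622+78558480=156952432; T_17,13=16×218400+4899622=8394022; T_17,14=16×6580+218400=323680
Read c(17,11) = 2185031420, c(17,12) = 156952432, c(17,13) = 8394022, c(17,14) = 323680.

2185031420, 156952432, 8394022, 323680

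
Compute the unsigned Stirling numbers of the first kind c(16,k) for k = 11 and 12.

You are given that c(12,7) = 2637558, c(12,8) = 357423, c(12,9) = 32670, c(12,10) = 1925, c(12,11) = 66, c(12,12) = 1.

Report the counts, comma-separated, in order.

78558480, 4899622

@13  (13,8):357423·12+2637558→6926634, (13,9):32670·12+357423→749463, (13,10):1925·12+32670→55770, (13,11):66·12+1925→2717, (13,12):1·12+66→78
@14  (14,9):749463·13+6926634→16669653, (14,10):55770·13+749463→1474473, (14,11):2717·13+55770→91091, (14,12):78·13+2717→3731
@15  (15,10):1474473·14+16669653→37312275, (15,11):91091·14+1474473→2749747, (15,12):3731·14+91091→143325
@16  (16,11):2749747·15+37312275→78558480, (16,12):143325·15+2749747→4899622
Read c(16,11) = 78558480, c(16,12) = 4899622.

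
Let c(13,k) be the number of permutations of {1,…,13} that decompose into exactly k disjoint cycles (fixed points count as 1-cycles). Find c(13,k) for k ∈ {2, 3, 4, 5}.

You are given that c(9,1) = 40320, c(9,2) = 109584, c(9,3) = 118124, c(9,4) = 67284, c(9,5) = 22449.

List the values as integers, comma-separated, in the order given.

1486442880, 1931559552, 1414014888, 657206836

i=10: T(10,1)=0+9·40320=362880 | T(10,2)=40320+9·109584=1026576 | T(10,3)=109584+9·118124=1172700 | T(10,4)=118124+9·67284=723680 | T(10,5)=67284+9·22449=269325
i=11: T(11,1)=0+10·362880=3628800 | T(11,2)=362880+10·1026576=10628640 | T(11,3)=1026576+10·1172700=12753576 | T(11,4)=1172700+10·723680=8409500 | T(11,5)=723680+10·269325=3416930
i=12: T(12,1)=0+11·3628800=39916800 | T(12,2)=3628800+11·10628640=120543840 | T(12,3)=10628640+11·12753576=150917976 | T(12,4)=12753576+11·8409500=105258076 | T(12,5)=8409500+11·3416930=45995730
i=13: T(13,2)=39916800+12·120543840=1486442880 | T(13,3)=120543840+12·150917976=1931559552 | T(13,4)=150917976+12·105258076=1414014888 | T(13,5)=105258076+12·45995730=657206836
Read c(13,2) = 1486442880, c(13,3) = 1931559552, c(13,4) = 1414014888, c(13,5) = 657206836.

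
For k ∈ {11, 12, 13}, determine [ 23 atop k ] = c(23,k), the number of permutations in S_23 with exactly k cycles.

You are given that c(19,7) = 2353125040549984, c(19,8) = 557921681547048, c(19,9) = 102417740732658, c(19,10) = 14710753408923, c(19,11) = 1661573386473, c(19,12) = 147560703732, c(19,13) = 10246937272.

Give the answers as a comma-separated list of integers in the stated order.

1103230881185949736, 129006659818331295, 12363045847086207

r20: T_20,8=19×557921681547048+2353125040549984=12953636989943896; T_20,9=19×102417740732658+557921681547048=2503858755467550; T_20,10=19×14710753408923+102417740732658=381922055502195; T_20,11=19×1661573386473+14710753408923=46280647751910; T_20,12=19×147560703732+1661573386473=4465226757381; T_20,13=19×10246937272+147560703732=342252511900
r21: T_21,9=20×2503858755467550+12953636989943896=63030812099294896; T_21,10=20×381922055502195+2503858755467550=10142299865511450; T_21,11=20×46280647751910+381922055502195=1307535010540395; T_21,12=20×4465226757381+46280647751910=135585182899530; T_21,13=20×342252511900+4465226757381=11310276995381
r22: T_22,10=21×10142299865511450+63030812099294896=276019109275035346; T_22,11=21×1307535010540395+10142299865511450=37600535086859745; T_22,12=21×135585182899530+1307535010540395=4154823851430525; T_22,13=21×11310276995381+135585182899530=373100999802531
r23: T_23,11=22×37600535086859745+276019109275035346=1103230881185949736; T_23,12=22×4154823851430525+37600535086859745=129006659818331295; T_23,13=22×373100999802531+4154823851430525=12363045847086207
Read c(23,11) = 1103230881185949736, c(23,12) = 129006659818331295, c(23,13) = 12363045847086207.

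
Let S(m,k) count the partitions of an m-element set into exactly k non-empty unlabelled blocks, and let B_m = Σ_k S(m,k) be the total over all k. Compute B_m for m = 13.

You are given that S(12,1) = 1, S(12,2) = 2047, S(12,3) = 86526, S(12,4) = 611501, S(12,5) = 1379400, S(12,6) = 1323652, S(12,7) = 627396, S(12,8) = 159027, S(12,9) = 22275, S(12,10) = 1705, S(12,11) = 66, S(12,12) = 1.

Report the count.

27644437

[13] T[13,1]:1*1+0=1 · T[13,2]:2*2047+1=4095 · T[13,3]:3*86526+2047=261625 · T[13,4]:4*611501+86526=2532530 · T[13,5]:5*1379400+611501=7508501 · T[13,6]:6*1323652+1379400=9321312 · T[13,7]:7*627396+1323652=5715424 · T[13,8]:8*159027+627396=1899612 · T[13,9]:9*22275+159027=359502 · T[13,10]:10*1705+22275=39325 · T[13,11]:11*66+1705=2431 · T[13,12]:12*1+66=78 · T[13,13]:13*0+1=1
B_13 = ΣS(13,k) = 1+4095+261625+2532530+7508501+9321312+5715424+1899612+359502+39325+2431+78+1 = 27644437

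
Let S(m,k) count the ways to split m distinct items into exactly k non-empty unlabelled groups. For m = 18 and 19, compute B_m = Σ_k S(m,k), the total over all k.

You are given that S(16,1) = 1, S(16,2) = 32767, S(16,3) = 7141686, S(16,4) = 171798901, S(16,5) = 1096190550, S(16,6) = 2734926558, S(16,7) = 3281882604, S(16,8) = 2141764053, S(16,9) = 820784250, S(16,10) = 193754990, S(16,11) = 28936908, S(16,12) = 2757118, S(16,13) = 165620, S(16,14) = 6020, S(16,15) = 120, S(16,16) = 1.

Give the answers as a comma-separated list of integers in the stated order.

[17] T[17,1]:1*1+0=1 · T[17,2]:2*32767+1=65535 · T[17,3]:3*7141686+32767=21457825 · T[17,4]:4*171798901+7141686=694337290 · T[17,5]:5*1096190550+171798901=5652751651 · T[17,6]:6*2734926558+1096190550=17505749898 · T[17,7]:7*3281882604+2734926558=25708104786 · T[17,8]:8*2141764053+3281882604=20415995028 · T[17,9]:9*820784250+2141764053=9528822303 · T[17,10]:10*193754990+820784250=2758334150 · T[17,11]:11*28936908+193754990=512060978 · T[17,12]:12*2757118+28936908=62022324 · T[17,13]:13*165620+2757118=4910178 · T[17,14]:14*6020+165620=249900 · T[17,15]:15*120+6020=7820 · T[17,16]:16*1+120=136 · T[17,17]:17*0+1=1
[18] T[18,1]:1*1+0=1 · T[18,2]:2*65535+1=131071 · T[18,3]:3*21457825+65535=64439010 · T[18,4]:4*694337290+21457825=2798806985 · T[18,5]:5*5652751651+694337290=28958095545 · T[18,6]:6*17505749898+5652751651=110687251039 · T[18,7]:7*25708104786+17505749898=197462483400 · T[18,8]:8*20415995028+25708104786=189036065010 · T[18,9]:9*9528822303+20415995028=106175395755 · T[18,10]:10*2758334150+9528822303=37112163803 · T[18,11]:11*512060978+2758334150=8391004908 · T[18,12]:12*62022324+512060978=1256328866 · T[18,13]:13*4910178+62022324=125854638 · T[18,14]:14*249900+4910178=8408778 · T[18,15]:15*7820+249900=367200 · T[18,16]:16*136+7820=9996 · T[18,17]:17*1+136=153 · T[18,18]:18*0+1=1
[19] T[19,1]:1*1+0=1 · T[19,2]:2*131071+1=262143 · T[19,3]:3*64439010+131071=193448101 · T[19,4]:4*2798806985+64439010=11259666950 · T[19,5]:5*28958095545+2798806985=147589284710 · T[19,6]:6*110687251039+28958095545=693081601779 · T[19,7]:7*197462483400+110687251039=1492924634839 · T[19,8]:8*189036065010+197462483400=1709751003480 · T[19,9]:9*106175395755+189036065010=1144614626805 · T[19,10]:10*37112163803+106175395755=477297033785 · T[19,11]:11*8391004908+37112163803=129413217791 · T[19,12]:12*1256328866+8391004908=23466951300 · T[19,13]:13*125854638+1256328866=2892439160 · T[19,14]:14*8408778+125854638=243577530 · T[19,15]:15*367200+8408778=13916778 · T[19,16]:16*9996+367200=527136 · T[19,17]:17*153+9996=12597 · T[19,18]:18*1+153=171 · T[19,19]:19*0+1=1
B_18 = ΣS(18,k) = 1+131071+64439010+2798806985+28958095545+110687251039+197462483400+189036065010+106175395755+37112163803+8391004908+1256328866+125854638+8408778+367200+9996+153+1 = 682076806159
B_19 = ΣS(19,k) = 1+262143+193448101+11259666950+147589284710+693081601779+1492924634839+1709751003480+1144614626805+477297033785+129413217791+23466951300+2892439160+243577530+13916778+527136+12597+171+1 = 5832742205057

682076806159, 5832742205057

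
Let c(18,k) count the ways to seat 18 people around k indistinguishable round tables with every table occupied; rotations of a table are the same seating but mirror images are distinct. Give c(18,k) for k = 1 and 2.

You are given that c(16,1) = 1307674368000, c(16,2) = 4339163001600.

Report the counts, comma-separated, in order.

355687428096000, 1223405590579200

r17: T_17,1=16×1307674368000+0=20922789888000; T_17,2=16×4339163001600+1307674368000=70734282393600
r18: T_18,1=17×20922789888000+0=355687428096000; T_18,2=17×70734282393600+20922789888000=1223405590579200
Read c(18,1) = 355687428096000, c(18,2) = 1223405590579200.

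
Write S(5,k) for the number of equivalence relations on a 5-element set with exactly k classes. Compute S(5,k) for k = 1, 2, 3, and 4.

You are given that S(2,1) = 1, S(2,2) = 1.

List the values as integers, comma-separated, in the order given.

r3: T_3,1=1×1+0=1; T_3,2=2×1+1=3; T_3,3=3×0+1=1
r4: T_4,1=1×1+0=1; T_4,2=2×3+1=7; T_4,3=3×1+3=6; T_4,4=4×0+1=1
r5: T_5,1=1×1+0=1; T_5,2=2×7+1=15; T_5,3=3×6+7=25; T_5,4=4×1+6=10
Read S(5,1) = 1, S(5,2) = 15, S(5,3) = 25, S(5,4) = 10.

1, 15, 25, 10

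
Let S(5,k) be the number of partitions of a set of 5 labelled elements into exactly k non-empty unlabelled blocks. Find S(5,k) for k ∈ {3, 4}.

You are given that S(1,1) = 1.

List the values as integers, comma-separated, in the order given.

row 2: T[2][1]=1·1+0=1  T[2][2]=2·0+1=1
row 3: T[3][1]=1·1+0=1  T[3][2]=2·1+1=3  T[3][3]=3·0+1=1
row 4: T[4][2]=2·3+1=7  T[4][3]=3·1+3=6  T[4][4]=4·0+1=1
row 5: T[5][3]=3·6+7=25  T[5][4]=4·1+6=10
Read S(5,3) = 25, S(5,4) = 10.

25, 10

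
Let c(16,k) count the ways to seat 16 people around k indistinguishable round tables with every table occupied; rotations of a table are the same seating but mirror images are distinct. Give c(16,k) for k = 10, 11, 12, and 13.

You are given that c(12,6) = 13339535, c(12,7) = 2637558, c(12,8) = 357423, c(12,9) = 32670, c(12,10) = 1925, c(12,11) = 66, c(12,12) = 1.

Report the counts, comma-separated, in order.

@13  (13,7):2637558·12+13339535→44990231, (13,8):357423·12+2637558→6926634, (13,9):32670·12+357423→749463, (13,10):1925·12+32670→55770, (13,11):66·12+1925→2717, (13,12):1·12+66→78, (13,13):0·12+1→1
@14  (14,8):6926634·13+44990231→135036473, (14,9):749463·13+6926634→16669653, (14,10):55770·13+749463→1474473, (14,11):2717·13+55770→91091, (14,12):78·13+2717→3731, (14,13):1·13+78→91
@15  (15,9):16669653·14+135036473→368411615, (15,10):1474473·14+16669653→37312275, (15,11):91091·14+1474473→2749747, (15,12):3731·14+91091→143325, (15,13):91·14+3731→5005
@16  (16,10):37312275·15+368411615→928095740, (16,11):2749747·15+37312275→78558480, (16,12):143325·15+2749747→4899622, (16,13):5005·15+143325→218400
Read c(16,10) = 928095740, c(16,11) = 78558480, c(16,12) = 4899622, c(16,13) = 218400.

928095740, 78558480, 4899622, 218400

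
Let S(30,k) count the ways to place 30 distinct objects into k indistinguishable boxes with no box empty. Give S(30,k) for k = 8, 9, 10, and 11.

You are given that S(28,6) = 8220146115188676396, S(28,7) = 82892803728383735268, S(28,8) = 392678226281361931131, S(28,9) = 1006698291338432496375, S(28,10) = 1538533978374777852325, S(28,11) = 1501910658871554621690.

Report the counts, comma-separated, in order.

r29: T_29,7=7×82892803728383735268+8220146115188676396=588469772213874823272; T_29,8=8×392678226281361931131+82892803728383735268=3224318613979279184316; T_29,9=9×1006698291338432496375+392678226281361931131=9452962848327254398506; T_29,10=10×1538533978374777852325+1006698291338432496375=16392038075086211019625; T_29,11=11×1501910658871554621690+1538533978374777852325=18059551225961878690915
r30: T_30,8=8×3224318613979279184316+588469772213874823272=26383018684048108297800; T_30,9=9×9452962848327254398506+3224318613979279184316=88300984248924568770870; T_30,10=10×16392038075086211019625+9452962848327254398506=173373343599189364594756; T_30,11=11×18059551225961878690915+16392038075086211019625=215047101560666876619690
Read S(30,8) = 26383018684048108297800, S(30,9) = 88300984248924568770870, S(30,10) = 173373343599189364594756, S(30,11) = 215047101560666876619690.

26383018684048108297800, 88300984248924568770870, 173373343599189364594756, 215047101560666876619690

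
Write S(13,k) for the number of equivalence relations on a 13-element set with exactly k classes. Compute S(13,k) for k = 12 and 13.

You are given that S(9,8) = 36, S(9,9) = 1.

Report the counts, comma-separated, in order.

78, 1

[10] T[10,9]:9*1+36=45 · T[10,10]:10*0+1=1
[11] T[11,10]:10*1+45=55 · T[11,11]:11*0+1=1
[12] T[12,11]:11*1+55=66 · T[12,12]:12*0+1=1
[13] T[13,12]:12*1+66=78 · T[13,13]:13*0+1=1
Read S(13,12) = 78, S(13,13) = 1.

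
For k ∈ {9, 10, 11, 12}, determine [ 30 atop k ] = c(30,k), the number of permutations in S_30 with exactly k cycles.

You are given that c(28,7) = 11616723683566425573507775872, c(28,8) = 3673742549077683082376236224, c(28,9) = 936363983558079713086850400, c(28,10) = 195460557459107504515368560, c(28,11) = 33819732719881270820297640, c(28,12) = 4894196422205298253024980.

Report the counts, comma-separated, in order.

row 29: T[29][8]=28·3673742549077683082376236224+11616723683566425573507775872=114481515057741551880042390144  T[29][9]=28·936363983558079713086850400+3673742549077683082376236224=29891934088703915048808047424  T[29][10]=28·195460557459107504515368560+936363983558079713086850400=6409259592413089839517170080  T[29][11]=28·33819732719881270820297640+195460557459107504515368560=1142413073615783087483702480  T[29][12]=28·4894196422205298253024980+33819732719881270820297640=170857232541629621904997080
row 30: T[30][9]=29·29891934088703915048808047424+114481515057741551880042390144=981347603630155088295475765440  T[30][10]=29·6409259592413089839517170080+29891934088703915048808047424=215760462268683520394805979744  T[30][11]=29·1142413073615783087483702480+6409259592413089839517170080=39539238727270799376544542000  T[30][12]=29·170857232541629621904997080+1142413073615783087483702480=6097272817323042122728617800
Read c(30,9) = 981347603630155088295475765440, c(30,10) = 215760462268683520394805979744, c(30,11) = 39539238727270799376544542000, c(30,12) = 6097272817323042122728617800.

981347603630155088295475765440, 215760462268683520394805979744, 39539238727270799376544542000, 6097272817323042122728617800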